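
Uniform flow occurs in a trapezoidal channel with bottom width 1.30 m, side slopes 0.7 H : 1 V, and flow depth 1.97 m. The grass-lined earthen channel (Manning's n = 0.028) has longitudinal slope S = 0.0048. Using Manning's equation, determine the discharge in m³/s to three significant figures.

A = (b + z·y)·y = (1.30 + 0.7×1.97)×1.97 = 5.278 m²
P = b + 2y√(1+z²) = 1.30 + 2×1.97×√(1+0.7²) = 6.109 m
R = A/P = 5.278/6.109 = 0.8639 m
Q = (1/n)·A·R^(2/3)·S^(1/2) = (1/0.028) × 5.278 × 0.8639^(2/3) × 0.0048^(1/2) = 11.84 m³/s

11.8 m³/s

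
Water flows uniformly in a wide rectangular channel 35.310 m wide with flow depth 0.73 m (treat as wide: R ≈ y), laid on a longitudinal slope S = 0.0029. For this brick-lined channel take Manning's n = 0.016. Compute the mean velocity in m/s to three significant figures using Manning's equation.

2.73 m/s

A = b·y = 35.310 × 0.73 = 25.78 m²
Wide channel: R ≈ y = 0.73 m
Q = (1/n)·A·R^(2/3)·S^(1/2) = (1/0.016) × 25.78 × 0.7300^(2/3) × 0.0029^(1/2) = 70.34 m³/s
V = Q/A = 70.34/25.78 = 2.729 m/s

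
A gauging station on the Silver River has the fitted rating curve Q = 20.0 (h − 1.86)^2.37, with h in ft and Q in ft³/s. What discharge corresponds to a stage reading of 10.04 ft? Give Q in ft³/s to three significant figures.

2910 ft³/s

Q = 20.0 × (10.04 − 1.86)^2.37 = 20.0 × 8.18^2.37 = 2912 ft³/s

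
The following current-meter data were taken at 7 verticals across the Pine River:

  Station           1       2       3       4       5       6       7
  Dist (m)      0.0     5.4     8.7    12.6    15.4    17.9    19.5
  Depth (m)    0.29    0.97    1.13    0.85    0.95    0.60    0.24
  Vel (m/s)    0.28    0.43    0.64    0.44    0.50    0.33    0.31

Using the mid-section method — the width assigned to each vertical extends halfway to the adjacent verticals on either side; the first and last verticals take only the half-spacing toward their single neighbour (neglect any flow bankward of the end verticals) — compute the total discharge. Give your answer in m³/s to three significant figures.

w_1 = (5.4 − 0.0)/2 = 2.7 m; q_1 = 0.28 × 0.29 × 2.7 = 0.2192 m³/s
w_2 = (8.7 − 0.0)/2 = 4.35 m; q_2 = 0.43 × 0.97 × 4.35 = 1.814 m³/s
w_3 = (12.6 − 5.4)/2 = 3.6 m; q_3 = 0.64 × 1.13 × 3.6 = 2.604 m³/s
w_4 = (15.4 − 8.7)/2 = 3.35 m; q_4 = 0.44 × 0.85 × 3.35 = 1.253 m³/s
w_5 = (17.9 − 12.6)/2 = 2.65 m; q_5 = 0.50 × 0.95 × 2.65 = 1.259 m³/s
w_6 = (19.5 − 15.4)/2 = 2.05 m; q_6 = 0.33 × 0.60 × 2.05 = 0.4059 m³/s
w_7 = (19.5 − 17.9)/2 = 0.8 m; q_7 = 0.31 × 0.24 × 0.8 = 0.05952 m³/s
Q = Σ qᵢ = 7.614 m³/s

7.61 m³/s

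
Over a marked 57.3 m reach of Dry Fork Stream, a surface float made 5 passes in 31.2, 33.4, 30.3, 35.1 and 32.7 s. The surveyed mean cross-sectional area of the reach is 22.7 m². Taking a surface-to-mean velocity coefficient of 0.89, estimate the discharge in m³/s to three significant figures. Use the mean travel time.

t̄ = (31.2 + 33.4 + 30.3 + 35.1 + 32.7) / 5 = 32.54 s
v_surface = L / t̄ = 57.3 / 32.54 = 1.761 m/s
v_mean = 0.89 × 1.761 = 1.567 m/s
Q = A × v_mean = 22.7 × 1.567 = 35.58 m³/s

35.6 m³/s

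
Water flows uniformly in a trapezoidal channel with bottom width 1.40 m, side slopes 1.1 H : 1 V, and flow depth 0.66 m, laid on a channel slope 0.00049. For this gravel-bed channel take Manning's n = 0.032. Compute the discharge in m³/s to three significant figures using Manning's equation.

0.542 m³/s

A = (b + z·y)·y = (1.40 + 1.1×0.66)×0.66 = 1.403 m²
P = b + 2y√(1+z²) = 1.40 + 2×0.66×√(1+1.1²) = 3.362 m
R = A/P = 1.403/3.362 = 0.4173 m
Q = (1/n)·A·R^(2/3)·S^(1/2) = (1/0.032) × 1.403 × 0.4173^(2/3) × 0.00049^(1/2) = 0.5420 m³/s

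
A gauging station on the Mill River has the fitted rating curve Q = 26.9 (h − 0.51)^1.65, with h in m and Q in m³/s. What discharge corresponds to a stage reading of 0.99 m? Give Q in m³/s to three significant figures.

Q = 26.9 × (0.99 − 0.51)^1.65 = 26.9 × 0.48^1.65 = 8.013 m³/s

8.01 m³/s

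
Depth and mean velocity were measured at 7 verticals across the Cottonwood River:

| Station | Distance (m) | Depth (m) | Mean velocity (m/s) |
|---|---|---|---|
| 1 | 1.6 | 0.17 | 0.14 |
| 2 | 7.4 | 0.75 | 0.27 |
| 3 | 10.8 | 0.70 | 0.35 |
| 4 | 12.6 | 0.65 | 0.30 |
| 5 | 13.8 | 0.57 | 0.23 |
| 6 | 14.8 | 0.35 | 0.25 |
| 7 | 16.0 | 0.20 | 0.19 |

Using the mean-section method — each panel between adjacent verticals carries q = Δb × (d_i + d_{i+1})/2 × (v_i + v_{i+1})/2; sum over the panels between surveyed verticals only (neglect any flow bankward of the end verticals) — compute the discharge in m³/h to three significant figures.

7500 m³/h

Panel 1-2: Δb = 5.8 m, d̄ = (0.17+0.75)/2 = 0.46, v̄ = (0.14+0.27)/2 = 0.205 → q = 5.8×0.46×0.205 = 0.5469 m³/s
Panel 2-3: Δb = 3.4 m, d̄ = (0.75+0.70)/2 = 0.725, v̄ = (0.27+0.35)/2 = 0.31 → q = 3.4×0.725×0.31 = 0.7642 m³/s
Panel 3-4: Δb = 1.8 m, d̄ = (0.70+0.65)/2 = 0.675, v̄ = (0.35+0.30)/2 = 0.325 → q = 1.8×0.675×0.325 = 0.3949 m³/s
Panel 4-5: Δb = 1.2 m, d̄ = (0.65+0.57)/2 = 0.61, v̄ = (0.30+0.23)/2 = 0.265 → q = 1.2×0.61×0.265 = 0.1940 m³/s
Panel 5-6: Δb = 1 m, d̄ = (0.57+0.35)/2 = 0.46, v̄ = (0.23+0.25)/2 = 0.24 → q = 1×0.46×0.24 = 0.1104 m³/s
Panel 6-7: Δb = 1.2 m, d̄ = (0.35+0.20)/2 = 0.275, v̄ = (0.25+0.19)/2 = 0.22 → q = 1.2×0.275×0.22 = 0.07260 m³/s
Q = Σ q = 2.083 m³/s
= 2.083 × 3600 = 7499 m³/h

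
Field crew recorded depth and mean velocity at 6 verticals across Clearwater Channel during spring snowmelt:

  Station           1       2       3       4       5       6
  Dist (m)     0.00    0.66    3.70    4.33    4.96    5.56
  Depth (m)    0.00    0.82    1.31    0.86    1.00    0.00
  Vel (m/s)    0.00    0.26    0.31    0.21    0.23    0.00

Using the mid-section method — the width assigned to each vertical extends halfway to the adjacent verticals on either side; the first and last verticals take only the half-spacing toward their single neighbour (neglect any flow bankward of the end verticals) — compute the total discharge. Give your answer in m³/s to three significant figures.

1.39 m³/s

w_2 = (3.70 − 0.00)/2 = 1.85 m; q_2 = 0.26 × 0.82 × 1.85 = 0.3944 m³/s
w_3 = (4.33 − 0.66)/2 = 1.835 m; q_3 = 0.31 × 1.31 × 1.835 = 0.7452 m³/s
w_4 = (4.96 − 3.70)/2 = 0.63 m; q_4 = 0.21 × 0.86 × 0.63 = 0.1138 m³/s
w_5 = (5.56 − 4.33)/2 = 0.615 m; q_5 = 0.23 × 1.00 × 0.615 = 0.1415 m³/s
Stations 1, 6 contribute zero (depth or velocity is 0).
Q = Σ qᵢ = 1.395 m³/s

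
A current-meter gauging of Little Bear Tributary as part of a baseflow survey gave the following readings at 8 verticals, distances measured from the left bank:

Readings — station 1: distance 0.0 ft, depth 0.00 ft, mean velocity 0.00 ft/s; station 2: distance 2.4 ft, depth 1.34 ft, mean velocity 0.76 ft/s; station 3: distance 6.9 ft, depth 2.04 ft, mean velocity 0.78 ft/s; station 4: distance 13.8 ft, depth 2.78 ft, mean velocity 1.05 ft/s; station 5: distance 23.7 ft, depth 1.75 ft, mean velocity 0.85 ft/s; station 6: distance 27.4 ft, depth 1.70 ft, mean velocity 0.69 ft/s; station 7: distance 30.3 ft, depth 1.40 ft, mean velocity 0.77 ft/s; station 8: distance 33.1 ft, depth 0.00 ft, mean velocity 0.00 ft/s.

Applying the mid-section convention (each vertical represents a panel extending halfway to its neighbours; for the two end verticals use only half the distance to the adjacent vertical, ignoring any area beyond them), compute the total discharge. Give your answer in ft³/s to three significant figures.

w_2 = (6.9 − 0.0)/2 = 3.45 ft; q_2 = 0.76 × 1.34 × 3.45 = 3.513 ft³/s
w_3 = (13.8 − 2.4)/2 = 5.7 ft; q_3 = 0.78 × 2.04 × 5.7 = 9.070 ft³/s
w_4 = (23.7 − 6.9)/2 = 8.4 ft; q_4 = 1.05 × 2.78 × 8.4 = 24.52 ft³/s
w_5 = (27.4 − 13.8)/2 = 6.8 ft; q_5 = 0.85 × 1.75 × 6.8 = 10.12 ft³/s
w_6 = (30.3 − 23.7)/2 = 3.3 ft; q_6 = 0.69 × 1.70 × 3.3 = 3.871 ft³/s
w_7 = (33.1 − 27.4)/2 = 2.85 ft; q_7 = 0.77 × 1.40 × 2.85 = 3.072 ft³/s
Stations 1, 8 contribute zero (depth or velocity is 0).
Q = Σ qᵢ = 54.16 ft³/s

54.2 ft³/s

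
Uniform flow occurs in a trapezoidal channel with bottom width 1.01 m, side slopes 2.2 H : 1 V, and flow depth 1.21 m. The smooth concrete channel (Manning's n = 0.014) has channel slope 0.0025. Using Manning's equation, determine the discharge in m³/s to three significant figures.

11.9 m³/s

A = (b + z·y)·y = (1.01 + 2.2×1.21)×1.21 = 4.443 m²
P = b + 2y√(1+z²) = 1.01 + 2×1.21×√(1+2.2²) = 6.858 m
R = A/P = 4.443/6.858 = 0.6479 m
Q = (1/n)·A·R^(2/3)·S^(1/2) = (1/0.014) × 4.443 × 0.6479^(2/3) × 0.0025^(1/2) = 11.88 m³/s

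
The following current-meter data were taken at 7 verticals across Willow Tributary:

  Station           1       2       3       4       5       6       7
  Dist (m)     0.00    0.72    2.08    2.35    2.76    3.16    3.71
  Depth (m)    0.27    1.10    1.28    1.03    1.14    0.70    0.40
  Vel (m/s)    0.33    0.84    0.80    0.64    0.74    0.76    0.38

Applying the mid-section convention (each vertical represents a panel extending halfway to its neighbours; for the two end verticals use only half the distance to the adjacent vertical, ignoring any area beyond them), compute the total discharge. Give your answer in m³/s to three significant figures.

2.69 m³/s

w_1 = (0.72 − 0.00)/2 = 0.36 m; q_1 = 0.33 × 0.27 × 0.36 = 0.03208 m³/s
w_2 = (2.08 − 0.00)/2 = 1.04 m; q_2 = 0.84 × 1.10 × 1.04 = 0.9610 m³/s
w_3 = (2.35 − 0.72)/2 = 0.815 m; q_3 = 0.80 × 1.28 × 0.815 = 0.8346 m³/s
w_4 = (2.76 − 2.08)/2 = 0.34 m; q_4 = 0.64 × 1.03 × 0.34 = 0.2241 m³/s
w_5 = (3.16 − 2.35)/2 = 0.405 m; q_5 = 0.74 × 1.14 × 0.405 = 0.3417 m³/s
w_6 = (3.71 − 2.76)/2 = 0.475 m; q_6 = 0.76 × 0.70 × 0.475 = 0.2527 m³/s
w_7 = (3.71 − 3.16)/2 = 0.275 m; q_7 = 0.38 × 0.40 × 0.275 = 0.04180 m³/s
Q = Σ qᵢ = 2.688 m³/s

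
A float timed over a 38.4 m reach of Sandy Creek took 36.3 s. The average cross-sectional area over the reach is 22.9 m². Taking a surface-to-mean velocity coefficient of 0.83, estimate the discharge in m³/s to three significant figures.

v_surface = L / t̄ = 38.4 / 36.3 = 1.058 m/s
v_mean = 0.83 × 1.058 = 0.8780 m/s
Q = A × v_mean = 22.9 × 0.8780 = 20.11 m³/s

20.1 m³/s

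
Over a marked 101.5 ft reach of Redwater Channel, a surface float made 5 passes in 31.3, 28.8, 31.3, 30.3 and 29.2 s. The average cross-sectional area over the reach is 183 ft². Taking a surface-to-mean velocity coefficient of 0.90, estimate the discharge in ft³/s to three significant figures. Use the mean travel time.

554 ft³/s

t̄ = (31.3 + 28.8 + 31.3 + 30.3 + 29.2) / 5 = 30.18 s
v_surface = L / t̄ = 101.5 / 30.18 = 3.363 ft/s
v_mean = 0.90 × 3.363 = 3.027 ft/s
Q = A × v_mean = 183 × 3.027 = 553.9 ft³/s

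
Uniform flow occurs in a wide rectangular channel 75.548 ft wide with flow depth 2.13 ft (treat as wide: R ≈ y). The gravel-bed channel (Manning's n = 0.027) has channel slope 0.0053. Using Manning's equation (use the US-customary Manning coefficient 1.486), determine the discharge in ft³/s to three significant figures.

A = b·y = 75.548 × 2.13 = 160.9 ft²
Wide channel: R ≈ y = 2.13 ft
Q = (1.486/n)·A·R^(2/3)·S^(1/2) = (1.486/0.027) × 160.9 × 2.130^(2/3) × 0.0053^(1/2) = 1067 ft³/s

1070 ft³/s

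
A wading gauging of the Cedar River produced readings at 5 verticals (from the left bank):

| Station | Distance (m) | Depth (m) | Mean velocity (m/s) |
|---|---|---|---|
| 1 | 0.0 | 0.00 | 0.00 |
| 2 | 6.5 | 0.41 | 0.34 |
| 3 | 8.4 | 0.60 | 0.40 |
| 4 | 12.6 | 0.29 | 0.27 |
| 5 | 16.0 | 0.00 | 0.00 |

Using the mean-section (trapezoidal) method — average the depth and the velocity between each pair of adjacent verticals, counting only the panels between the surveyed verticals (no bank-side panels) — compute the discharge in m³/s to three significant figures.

Panel 1-2: Δb = 6.5 m, d̄ = (0.00+0.41)/2 = 0.205, v̄ = (0.00+0.34)/2 = 0.17 → q = 6.5×0.205×0.17 = 0.2265 m³/s
Panel 2-3: Δb = 1.9 m, d̄ = (0.41+0.60)/2 = 0.505, v̄ = (0.34+0.40)/2 = 0.37 → q = 1.9×0.505×0.37 = 0.3550 m³/s
Panel 3-4: Δb = 4.2 m, d̄ = (0.60+0.29)/2 = 0.445, v̄ = (0.40+0.27)/2 = 0.335 → q = 4.2×0.445×0.335 = 0.6261 m³/s
Panel 4-5: Δb = 3.4 m, d̄ = (0.29+0.00)/2 = 0.145, v̄ = (0.27+0.00)/2 = 0.135 → q = 3.4×0.145×0.135 = 0.06656 m³/s
Q = Σ q = 1.274 m³/s

1.27 m³/s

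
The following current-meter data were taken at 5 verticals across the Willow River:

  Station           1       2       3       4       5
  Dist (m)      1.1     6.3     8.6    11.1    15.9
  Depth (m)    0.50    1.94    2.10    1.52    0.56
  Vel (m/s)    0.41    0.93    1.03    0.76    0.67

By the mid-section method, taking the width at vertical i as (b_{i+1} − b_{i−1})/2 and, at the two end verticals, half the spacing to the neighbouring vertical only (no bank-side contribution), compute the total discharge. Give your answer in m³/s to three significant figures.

w_1 = (6.3 − 1.1)/2 = 2.6 m; q_1 = 0.41 × 0.50 × 2.6 = 0.5330 m³/s
w_2 = (8.6 − 1.1)/2 = 3.75 m; q_2 = 0.93 × 1.94 × 3.75 = 6.766 m³/s
w_3 = (11.1 − 6.3)/2 = 2.4 m; q_3 = 1.03 × 2.10 × 2.4 = 5.191 m³/s
w_4 = (15.9 − 8.6)/2 = 3.65 m; q_4 = 0.76 × 1.52 × 3.65 = 4.216 m³/s
w_5 = (15.9 − 11.1)/2 = 2.4 m; q_5 = 0.67 × 0.56 × 2.4 = 0.9005 m³/s
Q = Σ qᵢ = 17.61 m³/s

17.6 m³/s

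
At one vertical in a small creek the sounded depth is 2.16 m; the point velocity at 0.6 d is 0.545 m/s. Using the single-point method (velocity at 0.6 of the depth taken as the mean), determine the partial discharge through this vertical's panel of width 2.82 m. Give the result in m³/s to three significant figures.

v̄ = v₀.₆ = 0.545 m/s
q = v̄ × d × w = 0.5450 × 2.16 × 2.82 = 3.320 m³/s

3.32 m³/s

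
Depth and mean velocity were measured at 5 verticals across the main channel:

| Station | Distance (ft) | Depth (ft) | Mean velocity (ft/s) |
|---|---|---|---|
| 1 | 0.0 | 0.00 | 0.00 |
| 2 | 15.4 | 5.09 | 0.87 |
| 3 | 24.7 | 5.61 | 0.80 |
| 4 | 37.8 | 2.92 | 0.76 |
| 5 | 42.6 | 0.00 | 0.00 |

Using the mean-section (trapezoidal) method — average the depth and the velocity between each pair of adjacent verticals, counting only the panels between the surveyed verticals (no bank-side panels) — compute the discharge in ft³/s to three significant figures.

Panel 1-2: Δb = 15.4 ft, d̄ = (0.00+5.09)/2 = 2.545, v̄ = (0.00+0.87)/2 = 0.435 → q = 15.4×2.545×0.435 = 17.05 ft³/s
Panel 2-3: Δb = 9.3 ft, d̄ = (5.09+5.61)/2 = 5.35, v̄ = (0.87+0.80)/2 = 0.835 → q = 9.3×5.35×0.835 = 41.55 ft³/s
Panel 3-4: Δb = 13.1 ft, d̄ = (5.61+2.92)/2 = 4.265, v̄ = (0.80+0.76)/2 = 0.78 → q = 13.1×4.265×0.78 = 43.58 ft³/s
Panel 4-5: Δb = 4.8 ft, d̄ = (2.92+0.00)/2 = 1.46, v̄ = (0.76+0.00)/2 = 0.38 → q = 4.8×1.46×0.38 = 2.663 ft³/s
Q = Σ q = 104.8 ft³/s

105 ft³/s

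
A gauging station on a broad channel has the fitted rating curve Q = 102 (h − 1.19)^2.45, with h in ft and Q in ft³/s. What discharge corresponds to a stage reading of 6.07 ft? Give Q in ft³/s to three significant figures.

4960 ft³/s

Q = 102 × (6.07 − 1.19)^2.45 = 102 × 4.88^2.45 = 4957 ft³/s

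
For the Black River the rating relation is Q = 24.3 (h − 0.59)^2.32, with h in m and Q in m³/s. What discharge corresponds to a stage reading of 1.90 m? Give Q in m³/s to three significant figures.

45.5 m³/s

Q = 24.3 × (1.90 − 0.59)^2.32 = 24.3 × 1.31^2.32 = 45.46 m³/s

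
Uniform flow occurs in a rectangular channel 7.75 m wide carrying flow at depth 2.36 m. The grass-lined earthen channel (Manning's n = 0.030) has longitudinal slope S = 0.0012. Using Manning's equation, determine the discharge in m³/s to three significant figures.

A = b·y = 7.75 × 2.36 = 18.29 m²
P = b + 2y = 7.75 + 2×2.36 = 12.47 m
R = A/P = 18.29/12.47 = 1.467 m
Q = (1/n)·A·R^(2/3)·S^(1/2) = (1/0.030) × 18.29 × 1.467^(2/3) × 0.0012^(1/2) = 27.26 m³/s

27.3 m³/s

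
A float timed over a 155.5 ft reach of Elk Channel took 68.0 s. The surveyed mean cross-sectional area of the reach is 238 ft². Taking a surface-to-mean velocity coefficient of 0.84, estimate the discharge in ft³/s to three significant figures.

v_surface = L / t̄ = 155.5 / 68 = 2.287 ft/s
v_mean = 0.84 × 2.287 = 1.921 ft/s
Q = A × v_mean = 238 × 1.921 = 457.2 ft³/s

457 ft³/s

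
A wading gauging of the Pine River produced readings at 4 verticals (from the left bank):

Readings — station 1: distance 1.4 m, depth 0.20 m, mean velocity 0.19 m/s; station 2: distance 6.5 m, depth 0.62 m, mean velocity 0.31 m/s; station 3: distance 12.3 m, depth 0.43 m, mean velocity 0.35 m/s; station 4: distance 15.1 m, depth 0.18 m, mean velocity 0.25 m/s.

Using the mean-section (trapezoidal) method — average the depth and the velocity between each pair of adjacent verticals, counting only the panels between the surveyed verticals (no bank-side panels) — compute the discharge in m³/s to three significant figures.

Panel 1-2: Δb = 5.1 m, d̄ = (0.20+0.62)/2 = 0.41, v̄ = (0.19+0.31)/2 = 0.25 → q = 5.1×0.41×0.25 = 0.5228 m³/s
Panel 2-3: Δb = 5.8 m, d̄ = (0.62+0.43)/2 = 0.525, v̄ = (0.31+0.35)/2 = 0.33 → q = 5.8×0.525×0.33 = 1.005 m³/s
Panel 3-4: Δb = 2.8 m, d̄ = (0.43+0.18)/2 = 0.305, v̄ = (0.35+0.25)/2 = 0.3 → q = 2.8×0.305×0.3 = 0.2562 m³/s
Q = Σ q = 1.784 m³/s

1.78 m³/s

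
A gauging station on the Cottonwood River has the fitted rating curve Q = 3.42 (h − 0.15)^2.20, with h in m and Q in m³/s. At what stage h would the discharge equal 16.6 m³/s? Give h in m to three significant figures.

2.20 m

h − h₀ = (Q/C)^(1/b) = (16.6/3.42)^(1/2.20) = 2.050 m
h = 0.15 + 2.050 = 2.200 m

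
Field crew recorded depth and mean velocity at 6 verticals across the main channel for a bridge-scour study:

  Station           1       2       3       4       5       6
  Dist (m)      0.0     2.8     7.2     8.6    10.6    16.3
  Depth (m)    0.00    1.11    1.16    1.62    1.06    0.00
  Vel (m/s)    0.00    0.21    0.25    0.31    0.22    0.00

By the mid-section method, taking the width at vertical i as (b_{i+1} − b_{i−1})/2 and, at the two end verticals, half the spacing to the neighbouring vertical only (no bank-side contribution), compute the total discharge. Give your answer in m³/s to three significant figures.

3.43 m³/s

w_2 = (7.2 − 0.0)/2 = 3.6 m; q_2 = 0.21 × 1.11 × 3.6 = 0.8392 m³/s
w_3 = (8.6 − 2.8)/2 = 2.9 m; q_3 = 0.25 × 1.16 × 2.9 = 0.8410 m³/s
w_4 = (10.6 − 7.2)/2 = 1.7 m; q_4 = 0.31 × 1.62 × 1.7 = 0.8537 m³/s
w_5 = (16.3 − 8.6)/2 = 3.85 m; q_5 = 0.22 × 1.06 × 3.85 = 0.8978 m³/s
Stations 1, 6 contribute zero (depth or velocity is 0).
Q = Σ qᵢ = 3.432 m³/s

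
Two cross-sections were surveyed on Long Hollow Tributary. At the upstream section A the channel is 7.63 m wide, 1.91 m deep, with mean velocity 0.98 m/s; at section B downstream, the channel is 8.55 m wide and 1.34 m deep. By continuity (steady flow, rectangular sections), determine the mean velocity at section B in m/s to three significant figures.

Q = A₁V₁ = (7.63×1.91) × 0.98 = 14.28 m³/s
A₂ = 8.55 × 1.34 = 11.46 m²
V₂ = Q/A₂ = 14.28/11.46 = 1.247 m/s

1.25 m/s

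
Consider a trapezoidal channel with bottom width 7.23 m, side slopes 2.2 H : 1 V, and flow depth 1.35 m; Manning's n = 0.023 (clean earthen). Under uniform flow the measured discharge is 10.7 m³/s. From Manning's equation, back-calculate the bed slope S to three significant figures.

0.000319

A = (b + z·y)·y = (7.23 + 2.2×1.35)×1.35 = 13.77 m²
P = b + 2y√(1+z²) = 7.23 + 2×1.35×√(1+2.2²) = 13.75 m
R = A/P = 13.77/13.75 = 1.001 m
S = (Q·n / (1·A·R^(2/3)))² = (10.7×0.023 / (1×13.77×1.001))² = 0.0003189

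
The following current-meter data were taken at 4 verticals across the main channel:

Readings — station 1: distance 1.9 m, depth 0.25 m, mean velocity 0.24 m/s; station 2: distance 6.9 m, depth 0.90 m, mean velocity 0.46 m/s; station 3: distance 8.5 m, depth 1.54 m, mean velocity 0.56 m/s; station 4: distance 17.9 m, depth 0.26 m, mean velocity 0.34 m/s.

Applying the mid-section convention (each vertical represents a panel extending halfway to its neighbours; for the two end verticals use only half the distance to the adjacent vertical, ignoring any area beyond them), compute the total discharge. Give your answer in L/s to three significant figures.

6670 L/s

w_1 = (6.9 − 1.9)/2 = 2.5 m; q_1 = 0.24 × 0.25 × 2.5 = 0.1500 m³/s
w_2 = (8.5 − 1.9)/2 = 3.3 m; q_2 = 0.46 × 0.90 × 3.3 = 1.366 m³/s
w_3 = (17.9 − 6.9)/2 = 5.5 m; q_3 = 0.56 × 1.54 × 5.5 = 4.743 m³/s
w_4 = (17.9 − 8.5)/2 = 4.7 m; q_4 = 0.34 × 0.26 × 4.7 = 0.4155 m³/s
Q = Σ qᵢ = 6.675 m³/s
= 6.675 × 1000 = 6675 L/s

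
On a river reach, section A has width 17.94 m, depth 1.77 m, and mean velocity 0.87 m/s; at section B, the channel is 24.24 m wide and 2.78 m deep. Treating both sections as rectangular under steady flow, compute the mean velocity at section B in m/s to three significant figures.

0.410 m/s

Q = A₁V₁ = (17.94×1.77) × 0.87 = 27.63 m³/s
A₂ = 24.24 × 2.78 = 67.39 m²
V₂ = Q/A₂ = 27.63/67.39 = 0.4100 m/s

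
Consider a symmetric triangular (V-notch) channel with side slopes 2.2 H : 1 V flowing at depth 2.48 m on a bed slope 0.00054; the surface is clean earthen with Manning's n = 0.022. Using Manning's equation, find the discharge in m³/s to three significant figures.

A = z·y² = 2.2×2.48² = 13.53 m²
P = 2y√(1+z²) = 2×2.48×√(1+2.2²) = 11.99 m
R = A/P = 13.53/11.99 = 1.129 m
Q = (1/n)·A·R^(2/3)·S^(1/2) = (1/0.022) × 13.53 × 1.129^(2/3) × 0.00054^(1/2) = 15.50 m³/s

15.5 m³/s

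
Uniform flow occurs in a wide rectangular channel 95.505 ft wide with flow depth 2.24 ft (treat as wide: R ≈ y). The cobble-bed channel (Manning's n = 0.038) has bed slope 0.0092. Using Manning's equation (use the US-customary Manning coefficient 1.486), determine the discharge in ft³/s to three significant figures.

1370 ft³/s

A = b·y = 95.505 × 2.24 = 213.9 ft²
Wide channel: R ≈ y = 2.24 ft
Q = (1.486/n)·A·R^(2/3)·S^(1/2) = (1.486/0.038) × 213.9 × 2.240^(2/3) × 0.0092^(1/2) = 1374 ft³/s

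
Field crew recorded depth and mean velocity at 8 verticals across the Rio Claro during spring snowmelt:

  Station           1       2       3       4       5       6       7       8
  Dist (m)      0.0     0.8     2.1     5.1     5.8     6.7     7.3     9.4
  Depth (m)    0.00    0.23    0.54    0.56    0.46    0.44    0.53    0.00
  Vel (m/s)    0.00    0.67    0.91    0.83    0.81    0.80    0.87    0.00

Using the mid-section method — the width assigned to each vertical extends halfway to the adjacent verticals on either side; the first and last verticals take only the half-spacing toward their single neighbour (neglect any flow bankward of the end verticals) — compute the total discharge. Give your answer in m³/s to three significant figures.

w_2 = (2.1 − 0.0)/2 = 1.05 m; q_2 = 0.67 × 0.23 × 1.05 = 0.1618 m³/s
w_3 = (5.1 − 0.8)/2 = 2.15 m; q_3 = 0.91 × 0.54 × 2.15 = 1.057 m³/s
w_4 = (5.8 − 2.1)/2 = 1.85 m; q_4 = 0.83 × 0.56 × 1.85 = 0.8599 m³/s
w_5 = (6.7 − 5.1)/2 = 0.8 m; q_5 = 0.81 × 0.46 × 0.8 = 0.2981 m³/s
w_6 = (7.3 − 5.8)/2 = 0.75 m; q_6 = 0.80 × 0.44 × 0.75 = 0.2640 m³/s
w_7 = (9.4 − 6.7)/2 = 1.35 m; q_7 = 0.87 × 0.53 × 1.35 = 0.6225 m³/s
Stations 1, 8 contribute zero (depth or velocity is 0).
Q = Σ qᵢ = 3.263 m³/s

3.26 m³/s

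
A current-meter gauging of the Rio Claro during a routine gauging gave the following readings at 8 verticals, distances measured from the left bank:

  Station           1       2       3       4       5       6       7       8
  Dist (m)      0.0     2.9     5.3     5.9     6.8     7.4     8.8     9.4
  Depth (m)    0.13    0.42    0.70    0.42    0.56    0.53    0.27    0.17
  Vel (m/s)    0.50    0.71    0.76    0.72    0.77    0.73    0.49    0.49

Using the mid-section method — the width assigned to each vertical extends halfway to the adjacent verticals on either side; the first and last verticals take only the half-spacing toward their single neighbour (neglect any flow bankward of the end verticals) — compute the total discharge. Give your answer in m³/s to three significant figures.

w_1 = (2.9 − 0.0)/2 = 1.45 m; q_1 = 0.50 × 0.13 × 1.45 = 0.09425 m³/s
w_2 = (5.3 − 0.0)/2 = 2.65 m; q_2 = 0.71 × 0.42 × 2.65 = 0.7902 m³/s
w_3 = (5.9 − 2.9)/2 = 1.5 m; q_3 = 0.76 × 0.70 × 1.5 = 0.7980 m³/s
w_4 = (6.8 − 5.3)/2 = 0.75 m; q_4 = 0.72 × 0.42 × 0.75 = 0.2268 m³/s
w_5 = (7.4 − 5.9)/2 = 0.75 m; q_5 = 0.77 × 0.56 × 0.75 = 0.3234 m³/s
w_6 = (8.8 − 6.8)/2 = 1 m; q_6 = 0.73 × 0.53 × 1 = 0.3869 m³/s
w_7 = (9.4 − 7.4)/2 = 1 m; q_7 = 0.49 × 0.27 × 1 = 0.1323 m³/s
w_8 = (9.4 − 8.8)/2 = 0.3 m; q_8 = 0.49 × 0.17 × 0.3 = 0.02499 m³/s
Q = Σ qᵢ = 2.777 m³/s

2.78 m³/s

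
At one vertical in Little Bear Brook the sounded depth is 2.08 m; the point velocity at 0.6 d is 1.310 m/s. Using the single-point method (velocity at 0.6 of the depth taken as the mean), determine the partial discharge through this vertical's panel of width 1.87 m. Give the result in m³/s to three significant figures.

v̄ = v₀.₆ = 1.310 m/s
q = v̄ × d × w = 1.310 × 2.08 × 1.87 = 5.095 m³/s

5.10 m³/s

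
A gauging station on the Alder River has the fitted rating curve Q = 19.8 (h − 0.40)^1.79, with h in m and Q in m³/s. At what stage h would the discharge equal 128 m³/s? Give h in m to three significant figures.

3.24 m

h − h₀ = (Q/C)^(1/b) = (128/19.8)^(1/1.79) = 2.837 m
h = 0.40 + 2.837 = 3.237 m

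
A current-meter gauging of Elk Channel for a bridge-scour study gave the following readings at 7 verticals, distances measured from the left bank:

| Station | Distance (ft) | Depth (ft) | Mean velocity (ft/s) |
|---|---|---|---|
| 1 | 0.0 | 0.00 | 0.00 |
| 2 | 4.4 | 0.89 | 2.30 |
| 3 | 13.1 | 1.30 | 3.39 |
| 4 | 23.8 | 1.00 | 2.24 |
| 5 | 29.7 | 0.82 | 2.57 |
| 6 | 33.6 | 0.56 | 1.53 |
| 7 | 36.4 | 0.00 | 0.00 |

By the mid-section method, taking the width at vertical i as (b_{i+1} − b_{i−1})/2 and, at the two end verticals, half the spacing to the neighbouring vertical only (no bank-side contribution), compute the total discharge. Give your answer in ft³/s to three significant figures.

w_2 = (13.1 − 0.0)/2 = 6.55 ft; q_2 = 2.30 × 0.89 × 6.55 = 13.41 ft³/s
w_3 = (23.8 − 4.4)/2 = 9.7 ft; q_3 = 3.39 × 1.30 × 9.7 = 42.75 ft³/s
w_4 = (29.7 − 13.1)/2 = 8.3 ft; q_4 = 2.24 × 1.00 × 8.3 = 18.59 ft³/s
w_5 = (33.6 − 23.8)/2 = 4.9 ft; q_5 = 2.57 × 0.82 × 4.9 = 10.33 ft³/s
w_6 = (36.4 − 29.7)/2 = 3.35 ft; q_6 = 1.53 × 0.56 × 3.35 = 2.870 ft³/s
Stations 1, 7 contribute zero (depth or velocity is 0).
Q = Σ qᵢ = 87.94 ft³/s

87.9 ft³/s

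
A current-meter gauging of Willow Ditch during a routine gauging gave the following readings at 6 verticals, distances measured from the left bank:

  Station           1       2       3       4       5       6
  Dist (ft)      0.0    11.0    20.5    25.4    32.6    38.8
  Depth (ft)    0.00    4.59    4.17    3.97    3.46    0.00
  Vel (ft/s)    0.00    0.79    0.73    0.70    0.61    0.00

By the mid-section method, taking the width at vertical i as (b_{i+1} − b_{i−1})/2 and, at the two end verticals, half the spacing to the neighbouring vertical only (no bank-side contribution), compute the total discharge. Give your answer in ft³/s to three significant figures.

90.0 ft³/s

w_2 = (20.5 − 0.0)/2 = 10.25 ft; q_2 = 0.79 × 4.59 × 10.25 = 37.17 ft³/s
w_3 = (25.4 − 11.0)/2 = 7.2 ft; q_3 = 0.73 × 4.17 × 7.2 = 21.92 ft³/s
w_4 = (32.6 − 20.5)/2 = 6.05 ft; q_4 = 0.70 × 3.97 × 6.05 = 16.81 ft³/s
w_5 = (38.8 − 25.4)/2 = 6.7 ft; q_5 = 0.61 × 3.46 × 6.7 = 14.14 ft³/s
Stations 1, 6 contribute zero (depth or velocity is 0).
Q = Σ qᵢ = 90.04 ft³/s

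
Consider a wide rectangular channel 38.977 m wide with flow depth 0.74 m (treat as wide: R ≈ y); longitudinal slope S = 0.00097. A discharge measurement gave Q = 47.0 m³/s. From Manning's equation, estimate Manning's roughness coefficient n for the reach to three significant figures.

0.0156

A = b·y = 38.977 × 0.74 = 28.84 m²
Wide channel: R ≈ y = 0.74 m
n = (1/Q)·A·R^(2/3)·S^(1/2) = (1/47.0) × 28.84 × 0.8181 × 0.03114 = 0.01564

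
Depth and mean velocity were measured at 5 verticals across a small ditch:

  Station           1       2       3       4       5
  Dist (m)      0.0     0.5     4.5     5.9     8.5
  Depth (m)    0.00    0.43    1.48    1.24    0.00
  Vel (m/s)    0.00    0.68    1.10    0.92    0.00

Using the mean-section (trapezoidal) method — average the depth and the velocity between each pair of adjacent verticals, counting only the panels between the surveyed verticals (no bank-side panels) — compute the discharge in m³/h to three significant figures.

Panel 1-2: Δb = 0.5 m, d̄ = (0.00+0.43)/2 = 0.215, v̄ = (0.00+0.68)/2 = 0.34 → q = 0.5×0.215×0.34 = 0.03655 m³/s
Panel 2-3: Δb = 4 m, d̄ = (0.43+1.48)/2 = 0.955, v̄ = (0.68+1.10)/2 = 0.89 → q = 4×0.955×0.89 = 3.400 m³/s
Panel 3-4: Δb = 1.4 m, d̄ = (1.48+1.24)/2 = 1.36, v̄ = (1.10+0.92)/2 = 1.01 → q = 1.4×1.36×1.01 = 1.923 m³/s
Panel 4-5: Δb = 2.6 m, d̄ = (1.24+0.00)/2 = 0.62, v̄ = (0.92+0.00)/2 = 0.46 → q = 2.6×0.62×0.46 = 0.7415 m³/s
Q = Σ q = 6.101 m³/s
= 6.101 × 3600 = 21960 m³/h

22000 m³/h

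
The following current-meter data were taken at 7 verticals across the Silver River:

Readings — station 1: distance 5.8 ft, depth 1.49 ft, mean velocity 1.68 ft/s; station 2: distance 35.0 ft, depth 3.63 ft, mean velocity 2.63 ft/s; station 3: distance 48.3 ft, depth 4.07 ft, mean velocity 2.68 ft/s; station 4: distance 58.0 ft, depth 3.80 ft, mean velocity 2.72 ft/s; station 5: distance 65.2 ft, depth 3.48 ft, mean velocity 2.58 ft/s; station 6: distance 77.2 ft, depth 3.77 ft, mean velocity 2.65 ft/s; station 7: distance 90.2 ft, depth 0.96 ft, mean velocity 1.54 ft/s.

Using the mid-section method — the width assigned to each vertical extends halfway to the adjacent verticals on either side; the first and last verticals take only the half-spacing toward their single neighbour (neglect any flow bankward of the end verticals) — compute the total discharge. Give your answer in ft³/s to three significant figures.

673 ft³/s

w_1 = (35.0 − 5.8)/2 = 14.6 ft; q_1 = 1.68 × 1.49 × 14.6 = 36.55 ft³/s
w_2 = (48.3 − 5.8)/2 = 21.25 ft; q_2 = 2.63 × 3.63 × 21.25 = 202.9 ft³/s
w_3 = (58.0 − 35.0)/2 = 11.5 ft; q_3 = 2.68 × 4.07 × 11.5 = 125.4 ft³/s
w_4 = (65.2 − 48.3)/2 = 8.45 ft; q_4 = 2.72 × 3.80 × 8.45 = 87.34 ft³/s
w_5 = (77.2 − 58.0)/2 = 9.6 ft; q_5 = 2.58 × 3.48 × 9.6 = 86.19 ft³/s
w_6 = (90.2 − 65.2)/2 = 12.5 ft; q_6 = 2.65 × 3.77 × 12.5 = 124.9 ft³/s
w_7 = (90.2 − 77.2)/2 = 6.5 ft; q_7 = 1.54 × 0.96 × 6.5 = 9.610 ft³/s
Q = Σ qᵢ = 672.9 ft³/s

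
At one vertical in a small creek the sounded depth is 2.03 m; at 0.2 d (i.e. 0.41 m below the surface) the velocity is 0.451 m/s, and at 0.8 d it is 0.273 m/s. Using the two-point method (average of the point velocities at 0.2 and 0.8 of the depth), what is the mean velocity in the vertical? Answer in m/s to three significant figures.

0.362 m/s

v̄ = (0.451 + 0.273) / 2 = 0.3620 m/s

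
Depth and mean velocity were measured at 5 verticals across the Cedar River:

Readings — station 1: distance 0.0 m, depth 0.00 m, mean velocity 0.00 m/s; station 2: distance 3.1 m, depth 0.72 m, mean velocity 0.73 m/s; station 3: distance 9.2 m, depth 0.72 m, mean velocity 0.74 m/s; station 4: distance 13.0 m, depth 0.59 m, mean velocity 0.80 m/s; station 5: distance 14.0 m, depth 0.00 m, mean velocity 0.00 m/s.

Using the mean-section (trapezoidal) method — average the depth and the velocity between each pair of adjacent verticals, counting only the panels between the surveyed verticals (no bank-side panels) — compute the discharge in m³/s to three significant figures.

Panel 1-2: Δb = 3.1 m, d̄ = (0.00+0.72)/2 = 0.36, v̄ = (0.00+0.73)/2 = 0.365 → q = 3.1×0.36×0.365 = 0.4073 m³/s
Panel 2-3: Δb = 6.1 m, d̄ = (0.72+0.72)/2 = 0.72, v̄ = (0.73+0.74)/2 = 0.735 → q = 6.1×0.72×0.735 = 3.228 m³/s
Panel 3-4: Δb = 3.8 m, d̄ = (0.72+0.59)/2 = 0.655, v̄ = (0.74+0.80)/2 = 0.77 → q = 3.8×0.655×0.77 = 1.917 m³/s
Panel 4-5: Δb = 1 m, d̄ = (0.59+0.00)/2 = 0.295, v̄ = (0.80+0.00)/2 = 0.4 → q = 1×0.295×0.4 = 0.1180 m³/s
Q = Σ q = 5.670 m³/s

5.67 m³/s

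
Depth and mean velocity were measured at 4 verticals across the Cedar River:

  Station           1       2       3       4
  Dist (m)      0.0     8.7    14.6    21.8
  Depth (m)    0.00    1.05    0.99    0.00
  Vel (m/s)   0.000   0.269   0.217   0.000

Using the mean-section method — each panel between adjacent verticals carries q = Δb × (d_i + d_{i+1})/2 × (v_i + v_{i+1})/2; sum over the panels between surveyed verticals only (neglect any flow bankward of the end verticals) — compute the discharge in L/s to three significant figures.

Panel 1-2: Δb = 8.7 m, d̄ = (0.00+1.05)/2 = 0.525, v̄ = (0.000+0.269)/2 = 0.1345 → q = 8.7×0.525×0.1345 = 0.6143 m³/s
Panel 2-3: Δb = 5.9 m, d̄ = (1.05+0.99)/2 = 1.02, v̄ = (0.269+0.217)/2 = 0.243 → q = 5.9×1.02×0.243 = 1.462 m³/s
Panel 3-4: Δb = 7.2 m, d̄ = (0.99+0.00)/2 = 0.495, v̄ = (0.217+0.000)/2 = 0.1085 → q = 7.2×0.495×0.1085 = 0.3867 m³/s
Q = Σ q = 2.463 m³/s
= 2.463 × 1000 = 2463 L/s

2460 L/s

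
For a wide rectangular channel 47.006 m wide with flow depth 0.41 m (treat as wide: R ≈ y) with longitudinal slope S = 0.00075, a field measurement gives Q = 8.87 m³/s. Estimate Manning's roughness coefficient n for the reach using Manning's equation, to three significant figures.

0.0328

A = b·y = 47.006 × 0.41 = 19.27 m²
Wide channel: R ≈ y = 0.41 m
n = (1/Q)·A·R^(2/3)·S^(1/2) = (1/8.87) × 19.27 × 0.5519 × 0.02739 = 0.03284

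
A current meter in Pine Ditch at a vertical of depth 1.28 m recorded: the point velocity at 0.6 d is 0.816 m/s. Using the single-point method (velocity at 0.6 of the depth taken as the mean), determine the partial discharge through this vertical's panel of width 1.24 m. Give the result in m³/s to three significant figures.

1.30 m³/s

v̄ = v₀.₆ = 0.816 m/s
q = v̄ × d × w = 0.8160 × 1.28 × 1.24 = 1.295 m³/s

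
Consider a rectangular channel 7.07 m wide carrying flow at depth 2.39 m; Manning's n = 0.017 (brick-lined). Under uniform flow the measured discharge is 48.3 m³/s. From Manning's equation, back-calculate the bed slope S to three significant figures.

A = b·y = 7.07 × 2.39 = 16.90 m²
P = b + 2y = 7.07 + 2×2.39 = 11.85 m
R = A/P = 16.90/11.85 = 1.426 m
S = (Q·n / (1·A·R^(2/3)))² = (48.3×0.017 / (1×16.90×1.267))² = 0.001471

0.00147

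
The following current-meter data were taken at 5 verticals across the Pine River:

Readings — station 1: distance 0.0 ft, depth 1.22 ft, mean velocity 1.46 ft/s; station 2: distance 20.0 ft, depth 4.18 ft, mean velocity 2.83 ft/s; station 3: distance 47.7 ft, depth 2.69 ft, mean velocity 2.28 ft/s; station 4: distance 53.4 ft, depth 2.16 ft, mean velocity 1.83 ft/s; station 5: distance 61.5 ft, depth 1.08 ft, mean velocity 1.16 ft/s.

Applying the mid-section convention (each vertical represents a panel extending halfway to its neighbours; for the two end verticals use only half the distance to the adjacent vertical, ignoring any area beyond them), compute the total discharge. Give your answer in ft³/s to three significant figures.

435 ft³/s

w_1 = (20.0 − 0.0)/2 = 10 ft; q_1 = 1.46 × 1.22 × 10 = 17.81 ft³/s
w_2 = (47.7 − 0.0)/2 = 23.85 ft; q_2 = 2.83 × 4.18 × 23.85 = 282.1 ft³/s
w_3 = (53.4 − 20.0)/2 = 16.7 ft; q_3 = 2.28 × 2.69 × 16.7 = 102.4 ft³/s
w_4 = (61.5 − 47.7)/2 = 6.9 ft; q_4 = 1.83 × 2.16 × 6.9 = 27.27 ft³/s
w_5 = (61.5 − 53.4)/2 = 4.05 ft; q_5 = 1.16 × 1.08 × 4.05 = 5.074 ft³/s
Q = Σ qᵢ = 434.7 ft³/s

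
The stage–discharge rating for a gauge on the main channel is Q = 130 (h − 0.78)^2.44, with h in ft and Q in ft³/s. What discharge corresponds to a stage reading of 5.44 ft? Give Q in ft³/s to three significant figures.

Q = 130 × (5.44 − 0.78)^2.44 = 130 × 4.66^2.44 = 5557 ft³/s

5560 ft³/s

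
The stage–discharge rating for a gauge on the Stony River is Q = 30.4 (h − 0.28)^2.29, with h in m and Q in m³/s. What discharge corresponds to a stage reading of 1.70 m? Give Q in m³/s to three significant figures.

Q = 30.4 × (1.70 − 0.28)^2.29 = 30.4 × 1.42^2.29 = 67.86 m³/s

67.9 m³/s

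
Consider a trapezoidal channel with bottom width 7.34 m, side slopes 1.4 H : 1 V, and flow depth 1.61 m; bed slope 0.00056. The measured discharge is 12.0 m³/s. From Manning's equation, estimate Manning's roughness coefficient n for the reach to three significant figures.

A = (b + z·y)·y = (7.34 + 1.4×1.61)×1.61 = 15.45 m²
P = b + 2y√(1+z²) = 7.34 + 2×1.61×√(1+1.4²) = 12.88 m
R = A/P = 15.45/12.88 = 1.199 m
n = (1/Q)·A·R^(2/3)·S^(1/2) = (1/12.0) × 15.45 × 1.129 × 0.02366 = 0.03438

0.0344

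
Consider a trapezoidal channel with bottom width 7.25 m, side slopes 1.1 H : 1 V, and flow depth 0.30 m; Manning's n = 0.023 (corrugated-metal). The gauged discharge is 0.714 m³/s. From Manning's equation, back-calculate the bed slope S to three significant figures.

A = (b + z·y)·y = (7.25 + 1.1×0.30)×0.30 = 2.274 m²
P = b + 2y√(1+z²) = 7.25 + 2×0.30×√(1+1.1²) = 8.142 m
R = A/P = 2.274/8.142 = 0.2793 m
S = (Q·n / (1·A·R^(2/3)))² = (0.714×0.023 / (1×2.274×0.4273))² = 0.0002857

0.000286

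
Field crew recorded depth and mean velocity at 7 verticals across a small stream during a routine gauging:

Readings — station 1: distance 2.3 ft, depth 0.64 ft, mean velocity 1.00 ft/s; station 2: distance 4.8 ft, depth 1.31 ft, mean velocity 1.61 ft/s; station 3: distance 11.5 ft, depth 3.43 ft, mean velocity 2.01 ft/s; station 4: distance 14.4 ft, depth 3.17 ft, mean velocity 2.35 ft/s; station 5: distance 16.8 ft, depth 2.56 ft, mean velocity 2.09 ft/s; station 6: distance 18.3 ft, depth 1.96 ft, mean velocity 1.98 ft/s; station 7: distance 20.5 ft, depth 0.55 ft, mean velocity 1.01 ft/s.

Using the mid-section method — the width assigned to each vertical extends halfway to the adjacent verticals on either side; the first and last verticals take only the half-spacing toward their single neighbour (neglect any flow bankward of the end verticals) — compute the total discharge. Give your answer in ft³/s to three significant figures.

w_1 = (4.8 − 2.3)/2 = 1.25 ft; q_1 = 1.00 × 0.64 × 1.25 = 0.8000 ft³/s
w_2 = (11.5 − 2.3)/2 = 4.6 ft; q_2 = 1.61 × 1.31 × 4.6 = 9.702 ft³/s
w_3 = (14.4 − 4.8)/2 = 4.8 ft; q_3 = 2.01 × 3.43 × 4.8 = 33.09 ft³/s
w_4 = (16.8 − 11.5)/2 = 2.65 ft; q_4 = 2.35 × 3.17 × 2.65 = 19.74 ft³/s
w_5 = (18.3 − 14.4)/2 = 1.95 ft; q_5 = 2.09 × 2.56 × 1.95 = 10.43 ft³/s
w_6 = (20.5 − 16.8)/2 = 1.85 ft; q_6 = 1.98 × 1.96 × 1.85 = 7.179 ft³/s
w_7 = (20.5 − 18.3)/2 = 1.1 ft; q_7 = 1.01 × 0.55 × 1.1 = 0.6111 ft³/s
Q = Σ qᵢ = 81.56 ft³/s

81.6 ft³/s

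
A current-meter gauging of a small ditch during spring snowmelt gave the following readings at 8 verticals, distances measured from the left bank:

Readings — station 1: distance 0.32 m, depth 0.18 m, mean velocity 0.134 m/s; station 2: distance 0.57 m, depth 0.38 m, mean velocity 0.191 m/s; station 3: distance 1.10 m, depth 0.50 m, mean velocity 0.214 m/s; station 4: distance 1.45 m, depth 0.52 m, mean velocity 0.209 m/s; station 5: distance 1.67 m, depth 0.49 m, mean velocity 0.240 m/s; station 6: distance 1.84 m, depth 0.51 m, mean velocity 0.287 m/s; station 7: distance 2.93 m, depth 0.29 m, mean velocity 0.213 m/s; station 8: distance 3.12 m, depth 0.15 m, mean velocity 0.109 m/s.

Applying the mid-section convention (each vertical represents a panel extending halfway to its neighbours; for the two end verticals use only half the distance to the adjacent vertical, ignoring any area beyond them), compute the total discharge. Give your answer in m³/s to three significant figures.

w_1 = (0.57 − 0.32)/2 = 0.125 m; q_1 = 0.134 × 0.18 × 0.125 = 0.003015 m³/s
w_2 = (1.10 − 0.32)/2 = 0.39 m; q_2 = 0.191 × 0.38 × 0.39 = 0.02831 m³/s
w_3 = (1.45 − 0.57)/2 = 0.44 m; q_3 = 0.214 × 0.50 × 0.44 = 0.04708 m³/s
w_4 = (1.67 − 1.10)/2 = 0.285 m; q_4 = 0.209 × 0.52 × 0.285 = 0.03097 m³/s
w_5 = (1.84 − 1.45)/2 = 0.195 m; q_5 = 0.240 × 0.49 × 0.195 = 0.02293 m³/s
w_6 = (2.93 − 1.67)/2 = 0.63 m; q_6 = 0.287 × 0.51 × 0.63 = 0.09221 m³/s
w_7 = (3.12 − 1.84)/2 = 0.64 m; q_7 = 0.213 × 0.29 × 0.64 = 0.03953 m³/s
w_8 = (3.12 − 2.93)/2 = 0.095 m; q_8 = 0.109 × 0.15 × 0.095 = 0.001553 m³/s
Q = Σ qᵢ = 0.2656 m³/s

0.266 m³/s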